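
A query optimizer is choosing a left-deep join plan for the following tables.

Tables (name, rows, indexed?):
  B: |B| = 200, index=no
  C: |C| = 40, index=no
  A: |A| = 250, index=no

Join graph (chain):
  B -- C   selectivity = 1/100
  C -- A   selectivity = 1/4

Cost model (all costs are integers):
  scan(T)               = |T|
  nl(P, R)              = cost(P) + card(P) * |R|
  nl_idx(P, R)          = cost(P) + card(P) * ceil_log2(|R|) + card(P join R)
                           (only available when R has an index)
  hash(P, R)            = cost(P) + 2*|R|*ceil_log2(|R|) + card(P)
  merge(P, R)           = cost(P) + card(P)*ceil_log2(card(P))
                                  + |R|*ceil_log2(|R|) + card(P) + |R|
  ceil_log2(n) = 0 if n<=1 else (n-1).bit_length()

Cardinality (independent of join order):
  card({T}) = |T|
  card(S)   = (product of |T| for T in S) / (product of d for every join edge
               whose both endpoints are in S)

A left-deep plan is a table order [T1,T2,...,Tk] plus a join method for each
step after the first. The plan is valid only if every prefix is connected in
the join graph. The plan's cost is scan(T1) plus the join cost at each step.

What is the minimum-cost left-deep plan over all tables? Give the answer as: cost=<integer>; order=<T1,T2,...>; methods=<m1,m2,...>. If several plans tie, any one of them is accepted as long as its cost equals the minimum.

cost=3770; order=B,C,A; methods=hash,merge

Selinger DP (subsets sized 1..n):
  {B}: scan cost=200, card=200
  {C}: scan cost=40, card=40
  {A}: scan cost=250, card=250
  {BC}: card=80; try (C,hash)→880, (B,merge)→2120, (C,merge)→2280, (B,hash)→3280, (B,nl)→8040, (C,nl)→8200; best=880 via (C,hash)
  {AC}: card=2500; try (C,hash)→980, (A,merge)→2570, (C,merge)→2780, (A,hash)→4080, (A,nl)→10040, (C,nl)→10250; best=980 via (C,hash)
  {ABC}: card=5000; try (A,merge)→3770, (A,hash)→4960, (B,hash)→6680, (A,nl)→20880, (B,merge)→35280, (B,nl)→500980; best=3770 via (A,merge)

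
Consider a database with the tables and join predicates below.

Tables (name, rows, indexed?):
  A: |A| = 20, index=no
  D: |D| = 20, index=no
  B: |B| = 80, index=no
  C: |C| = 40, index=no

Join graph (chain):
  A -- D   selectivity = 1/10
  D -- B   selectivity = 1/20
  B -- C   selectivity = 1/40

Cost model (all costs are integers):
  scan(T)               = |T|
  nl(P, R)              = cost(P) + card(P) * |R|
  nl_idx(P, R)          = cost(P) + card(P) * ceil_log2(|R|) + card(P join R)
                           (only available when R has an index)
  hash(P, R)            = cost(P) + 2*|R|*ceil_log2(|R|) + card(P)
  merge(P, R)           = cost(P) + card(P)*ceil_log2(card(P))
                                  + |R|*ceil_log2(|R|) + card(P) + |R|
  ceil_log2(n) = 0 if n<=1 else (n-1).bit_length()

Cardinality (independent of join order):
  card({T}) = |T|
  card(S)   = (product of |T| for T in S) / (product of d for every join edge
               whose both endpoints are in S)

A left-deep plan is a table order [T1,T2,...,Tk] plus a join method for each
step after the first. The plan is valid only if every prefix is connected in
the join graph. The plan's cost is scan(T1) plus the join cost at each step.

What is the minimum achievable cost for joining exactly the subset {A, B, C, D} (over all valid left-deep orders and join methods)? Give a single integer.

Selinger DP over subsets of {A,B,C,D}:
  {A}: scan cost=20, card=20
  {D}: scan cost=20, card=20
  {B}: scan cost=80, card=80
  {C}: scan cost=40, card=40
  {AD}: card=40; try (D,hash)→240, (A,hash)→240, (D,merge)→260, (A,merge)→260, (D,nl)→420, (A,nl)→420; best=240 via (D,hash)
  {BD}: card=80; try (D,hash)→360, (B,merge)→780, (D,merge)→840, (B,hash)→1160, (B,nl)→1620, (D,nl)→1680; best=360 via (D,hash)
  {BC}: card=80; try (C,hash)→640, (B,merge)→960, (C,merge)→1000, (B,hash)→1200, (B,nl)→3240, (C,nl)→3280; best=640 via (C,hash)
  {ABD}: card=160; try (A,hash)→640, (A,merge)→1120, (B,merge)→1160, (B,hash)→1400, (A,nl)→1960, (B,nl)→3440; best=640 via (A,hash)
  {BCD}: card=80; try (D,hash)→920, (C,hash)→920, (C,merge)→1280, (D,merge)→1400, (D,nl)→2240, (C,nl)→3560; best=920 via (D,hash)
  {ABCD}: card=160; try (A,hash)→1200, (C,hash)→1280, (A,merge)→1680, (C,merge)→2360, (A,nl)→2520, (C,nl)→7040; best=1200 via (A,hash)

1200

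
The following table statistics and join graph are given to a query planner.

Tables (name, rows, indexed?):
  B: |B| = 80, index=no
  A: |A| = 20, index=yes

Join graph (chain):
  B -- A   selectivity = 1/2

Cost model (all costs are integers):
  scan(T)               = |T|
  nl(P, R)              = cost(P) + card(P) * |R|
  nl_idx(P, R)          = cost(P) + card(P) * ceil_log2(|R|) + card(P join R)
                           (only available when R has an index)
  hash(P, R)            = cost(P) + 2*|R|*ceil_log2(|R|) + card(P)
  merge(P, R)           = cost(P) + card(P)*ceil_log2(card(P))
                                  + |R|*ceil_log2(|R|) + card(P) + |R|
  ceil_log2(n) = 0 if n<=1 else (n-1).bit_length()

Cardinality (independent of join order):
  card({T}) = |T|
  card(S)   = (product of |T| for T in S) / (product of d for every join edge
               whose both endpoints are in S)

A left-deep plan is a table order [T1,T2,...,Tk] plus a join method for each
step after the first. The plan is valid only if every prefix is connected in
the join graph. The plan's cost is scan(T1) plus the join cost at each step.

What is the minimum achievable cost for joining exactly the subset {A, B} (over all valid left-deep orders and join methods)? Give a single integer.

Selinger DP over subsets of {A,B}:
  {B}: scan cost=80, card=80
  {A}: scan cost=20, card=20
  {AB}: card=800; try (A,hash)→360, (B,merge)→780, (A,merge)→840, (B,hash)→1160, (A,nl_idx)→1280, (B,nl)→1620 …(+1); best=360 via (A,hash)

360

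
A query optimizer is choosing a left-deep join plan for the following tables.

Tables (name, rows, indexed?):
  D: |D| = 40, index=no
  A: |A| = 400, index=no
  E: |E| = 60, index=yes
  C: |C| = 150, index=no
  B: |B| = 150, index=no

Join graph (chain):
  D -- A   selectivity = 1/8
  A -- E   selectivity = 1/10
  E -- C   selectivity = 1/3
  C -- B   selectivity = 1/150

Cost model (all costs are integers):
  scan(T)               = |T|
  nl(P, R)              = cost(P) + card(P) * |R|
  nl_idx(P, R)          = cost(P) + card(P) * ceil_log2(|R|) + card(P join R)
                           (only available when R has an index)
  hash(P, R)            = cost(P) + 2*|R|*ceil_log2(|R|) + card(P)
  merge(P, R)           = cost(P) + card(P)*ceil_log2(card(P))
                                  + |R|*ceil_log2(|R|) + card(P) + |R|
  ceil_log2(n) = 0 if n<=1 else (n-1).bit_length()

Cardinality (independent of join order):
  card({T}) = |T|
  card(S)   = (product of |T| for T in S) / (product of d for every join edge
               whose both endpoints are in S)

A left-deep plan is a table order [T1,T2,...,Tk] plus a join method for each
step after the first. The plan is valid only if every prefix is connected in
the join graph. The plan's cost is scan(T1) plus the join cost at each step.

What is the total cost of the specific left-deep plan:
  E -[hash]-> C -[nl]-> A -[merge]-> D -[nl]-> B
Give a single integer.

93362800

step 1: scan E: cost=60, card=60
step 2: join C via hash
    card(P join C) = 60*150/(3) = 3000
    cost = 60 + 2*150*8 + 60 = 2520
step 3: join A via nl
    card(P join A) = 3000*400/(10) = 120000
    cost = 2520 + 3000*400 = 1202520
step 4: join D via merge
    card(P join D) = 120000*40/(8) = 600000
    cost = 1202520 + 120000*17 + 40*6 + 120000 + 40 = 3362800
step 5: join B via nl
    card(P join B) = 600000*150/(150) = 600000
    cost = 3362800 + 600000*150 = 93362800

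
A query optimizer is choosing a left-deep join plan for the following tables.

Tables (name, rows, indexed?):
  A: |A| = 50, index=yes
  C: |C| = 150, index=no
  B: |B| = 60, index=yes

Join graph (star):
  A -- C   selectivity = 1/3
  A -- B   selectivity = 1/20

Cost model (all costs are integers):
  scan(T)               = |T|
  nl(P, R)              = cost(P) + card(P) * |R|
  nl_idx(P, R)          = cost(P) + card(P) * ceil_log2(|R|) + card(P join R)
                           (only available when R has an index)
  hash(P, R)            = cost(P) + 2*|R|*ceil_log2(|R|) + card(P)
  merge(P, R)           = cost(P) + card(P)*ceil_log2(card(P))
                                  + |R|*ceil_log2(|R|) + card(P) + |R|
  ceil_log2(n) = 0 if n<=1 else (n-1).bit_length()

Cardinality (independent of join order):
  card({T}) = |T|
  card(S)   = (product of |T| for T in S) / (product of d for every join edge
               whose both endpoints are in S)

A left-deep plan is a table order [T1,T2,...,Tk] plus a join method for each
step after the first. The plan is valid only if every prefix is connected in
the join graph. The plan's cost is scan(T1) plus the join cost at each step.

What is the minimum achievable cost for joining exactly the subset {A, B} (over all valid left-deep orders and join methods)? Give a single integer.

500

Selinger DP over subsets of {A,B}:
  {A}: scan cost=50, card=50
  {B}: scan cost=60, card=60
  {AB}: card=150; try (B,nl_idx)→500, (A,nl_idx)→570, (A,hash)→720, (B,hash)→820, (B,merge)→820, (A,merge)→830 …(+2); best=500 via (B,nl_idx)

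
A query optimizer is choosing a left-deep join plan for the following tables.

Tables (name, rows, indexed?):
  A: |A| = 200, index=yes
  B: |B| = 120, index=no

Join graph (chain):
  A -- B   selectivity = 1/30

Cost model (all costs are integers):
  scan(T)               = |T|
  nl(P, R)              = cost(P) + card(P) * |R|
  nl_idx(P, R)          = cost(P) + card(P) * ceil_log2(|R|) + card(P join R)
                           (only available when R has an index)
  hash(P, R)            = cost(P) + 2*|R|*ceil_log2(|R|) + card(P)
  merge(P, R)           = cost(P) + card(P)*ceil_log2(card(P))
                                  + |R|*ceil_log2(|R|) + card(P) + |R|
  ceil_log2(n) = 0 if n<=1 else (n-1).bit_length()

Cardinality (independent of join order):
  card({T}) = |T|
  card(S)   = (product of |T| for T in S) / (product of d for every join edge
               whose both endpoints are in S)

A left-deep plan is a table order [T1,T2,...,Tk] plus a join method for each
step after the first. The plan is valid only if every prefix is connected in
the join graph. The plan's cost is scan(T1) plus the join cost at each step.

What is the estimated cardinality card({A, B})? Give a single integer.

800

Tables in S: A(200), B(120)
Edges inside S: A-B(d=30)
numerator = 200 * 120 = 24000
denominator = 30 = 30
card(S) = 24000 / 30 = 800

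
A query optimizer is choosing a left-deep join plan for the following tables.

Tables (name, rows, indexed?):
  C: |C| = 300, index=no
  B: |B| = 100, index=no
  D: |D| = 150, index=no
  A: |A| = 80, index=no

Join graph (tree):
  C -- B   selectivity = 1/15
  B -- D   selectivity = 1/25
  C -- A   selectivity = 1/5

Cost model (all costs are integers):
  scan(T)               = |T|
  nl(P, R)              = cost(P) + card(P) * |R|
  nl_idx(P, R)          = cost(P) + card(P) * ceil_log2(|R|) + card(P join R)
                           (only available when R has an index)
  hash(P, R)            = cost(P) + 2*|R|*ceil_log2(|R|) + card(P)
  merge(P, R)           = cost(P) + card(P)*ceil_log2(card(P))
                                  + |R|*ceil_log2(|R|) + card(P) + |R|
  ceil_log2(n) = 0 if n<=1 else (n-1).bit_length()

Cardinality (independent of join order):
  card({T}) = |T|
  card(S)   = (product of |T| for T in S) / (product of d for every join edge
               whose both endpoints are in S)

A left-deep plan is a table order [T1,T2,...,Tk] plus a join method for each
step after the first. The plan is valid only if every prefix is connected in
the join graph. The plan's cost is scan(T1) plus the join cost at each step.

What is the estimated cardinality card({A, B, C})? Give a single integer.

Tables in S: A(80), B(100), C(300)
Edges inside S: C-B(d=15), C-A(d=5)
numerator = 80 * 100 * 300 = 2400000
denominator = 15 * 5 = 75
card(S) = 2400000 / 75 = 32000

32000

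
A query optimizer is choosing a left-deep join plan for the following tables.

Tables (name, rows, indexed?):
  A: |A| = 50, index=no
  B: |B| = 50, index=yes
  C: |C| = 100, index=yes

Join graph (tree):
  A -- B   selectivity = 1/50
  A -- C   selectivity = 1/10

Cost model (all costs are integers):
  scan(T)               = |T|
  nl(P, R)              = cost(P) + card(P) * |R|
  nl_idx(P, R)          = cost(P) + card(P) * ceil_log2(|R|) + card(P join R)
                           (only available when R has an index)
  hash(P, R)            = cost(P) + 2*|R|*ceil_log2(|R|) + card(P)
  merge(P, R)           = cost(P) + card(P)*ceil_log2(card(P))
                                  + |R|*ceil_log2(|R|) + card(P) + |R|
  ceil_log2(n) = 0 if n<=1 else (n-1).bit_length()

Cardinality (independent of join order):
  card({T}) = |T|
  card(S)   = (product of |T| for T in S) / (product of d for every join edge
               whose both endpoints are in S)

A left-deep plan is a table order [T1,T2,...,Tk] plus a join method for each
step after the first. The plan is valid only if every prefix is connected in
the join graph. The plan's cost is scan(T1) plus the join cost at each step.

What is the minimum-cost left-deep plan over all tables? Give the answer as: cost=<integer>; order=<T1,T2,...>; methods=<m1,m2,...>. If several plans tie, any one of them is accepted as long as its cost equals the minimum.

Selinger DP (subsets sized 1..n):
  {A}: scan cost=50, card=50
  {B}: scan cost=50, card=50
  {C}: scan cost=100, card=100
  {AB}: card=50; try (B,nl_idx)→400, (B,hash)→700, (A,hash)→700, (B,merge)→750, (A,merge)→750, (B,nl)→2550 …(+1); best=400 via (B,nl_idx)
  {AC}: card=500; try (A,hash)→800, (C,nl_idx)→900, (C,merge)→1200, (A,merge)→1250, (C,hash)→1500, (C,nl)→5050 …(+1); best=800 via (A,hash)
  {ABC}: card=500; try (C,nl_idx)→1250, (C,merge)→1550, (C,hash)→1850, (B,hash)→1900, (B,nl_idx)→4300, (C,nl)→5400 …(+2); best=1250 via (C,nl_idx)

cost=1250; order=A,B,C; methods=nl_idx,nl_idx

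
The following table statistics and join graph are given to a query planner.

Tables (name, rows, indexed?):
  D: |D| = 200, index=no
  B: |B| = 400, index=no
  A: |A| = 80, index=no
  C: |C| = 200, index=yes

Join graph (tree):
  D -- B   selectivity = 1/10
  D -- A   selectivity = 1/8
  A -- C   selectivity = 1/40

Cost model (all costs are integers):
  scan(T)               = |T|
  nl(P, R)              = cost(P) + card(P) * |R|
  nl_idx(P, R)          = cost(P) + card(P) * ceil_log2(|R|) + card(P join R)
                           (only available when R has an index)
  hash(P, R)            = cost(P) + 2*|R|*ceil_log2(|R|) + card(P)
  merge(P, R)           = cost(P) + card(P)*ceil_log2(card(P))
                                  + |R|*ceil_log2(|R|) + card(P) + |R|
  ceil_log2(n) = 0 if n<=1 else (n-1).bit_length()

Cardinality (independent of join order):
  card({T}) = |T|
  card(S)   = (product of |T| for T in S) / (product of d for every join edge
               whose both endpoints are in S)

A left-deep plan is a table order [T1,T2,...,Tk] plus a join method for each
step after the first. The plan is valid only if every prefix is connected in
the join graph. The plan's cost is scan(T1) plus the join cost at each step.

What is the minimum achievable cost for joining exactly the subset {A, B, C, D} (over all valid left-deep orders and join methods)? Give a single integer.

Selinger DP over subsets of {A,B,C,D}:
  {D}: scan cost=200, card=200
  {B}: scan cost=400, card=400
  {A}: scan cost=80, card=80
  {C}: scan cost=200, card=200
  {BD}: card=8000; try (D,hash)→4000, (B,merge)→6000, (D,merge)→6200, (B,hash)→7600, (B,nl)→80200, (D,nl)→80400; best=4000 via (D,hash)
  {AD}: card=2000; try (A,hash)→1520, (D,merge)→2520, (A,merge)→2640, (D,hash)→3360, (D,nl)→16080, (A,nl)→16200; best=1520 via (A,hash)
  {AC}: card=400; try (C,nl_idx)→1120, (A,hash)→1520, (C,merge)→2520, (A,merge)→2640, (C,hash)→3360, (C,nl)→16080 …(+1); best=1120 via (C,nl_idx)
  {ABD}: card=80000; try (B,hash)→10720, (A,hash)→13120, (B,merge)→29520, (A,merge)→116640, (A,nl)→644000, (B,nl)→801520; best=10720 via (B,hash)
  {ACD}: card=10000; try (D,hash)→4720, (C,hash)→6720, (D,merge)→6920, (C,merge)→27320, (C,nl_idx)→27520, (D,nl)→81120 …(+1); best=4720 via (D,hash)
  {ABCD}: card=400000; try (B,hash)→21920, (C,hash)→93920, (B,merge)→158720, (C,nl_idx)→1050720, (C,merge)→1452520, (B,nl)→4004720 …(+1); best=21920 via (B,hash)

21920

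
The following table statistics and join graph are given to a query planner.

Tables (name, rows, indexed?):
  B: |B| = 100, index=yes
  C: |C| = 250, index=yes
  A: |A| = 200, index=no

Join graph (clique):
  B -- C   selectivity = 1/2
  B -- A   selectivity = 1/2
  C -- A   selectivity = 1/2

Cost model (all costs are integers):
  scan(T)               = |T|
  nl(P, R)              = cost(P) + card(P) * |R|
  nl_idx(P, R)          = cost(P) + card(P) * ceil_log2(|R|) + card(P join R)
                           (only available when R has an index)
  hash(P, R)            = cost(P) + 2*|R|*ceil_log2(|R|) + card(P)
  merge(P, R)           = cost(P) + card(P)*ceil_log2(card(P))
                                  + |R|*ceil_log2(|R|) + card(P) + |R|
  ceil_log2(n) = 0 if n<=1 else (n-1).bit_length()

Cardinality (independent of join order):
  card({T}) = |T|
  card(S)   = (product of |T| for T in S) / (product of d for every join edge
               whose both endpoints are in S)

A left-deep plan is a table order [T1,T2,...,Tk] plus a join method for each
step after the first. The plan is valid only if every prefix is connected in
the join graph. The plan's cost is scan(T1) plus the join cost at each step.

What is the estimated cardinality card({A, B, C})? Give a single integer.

Tables in S: A(200), B(100), C(250)
Edges inside S: B-C(d=2), B-A(d=2), C-A(d=2)
numerator = 200 * 100 * 250 = 5000000
denominator = 2 * 2 * 2 = 8
card(S) = 5000000 / 8 = 625000

625000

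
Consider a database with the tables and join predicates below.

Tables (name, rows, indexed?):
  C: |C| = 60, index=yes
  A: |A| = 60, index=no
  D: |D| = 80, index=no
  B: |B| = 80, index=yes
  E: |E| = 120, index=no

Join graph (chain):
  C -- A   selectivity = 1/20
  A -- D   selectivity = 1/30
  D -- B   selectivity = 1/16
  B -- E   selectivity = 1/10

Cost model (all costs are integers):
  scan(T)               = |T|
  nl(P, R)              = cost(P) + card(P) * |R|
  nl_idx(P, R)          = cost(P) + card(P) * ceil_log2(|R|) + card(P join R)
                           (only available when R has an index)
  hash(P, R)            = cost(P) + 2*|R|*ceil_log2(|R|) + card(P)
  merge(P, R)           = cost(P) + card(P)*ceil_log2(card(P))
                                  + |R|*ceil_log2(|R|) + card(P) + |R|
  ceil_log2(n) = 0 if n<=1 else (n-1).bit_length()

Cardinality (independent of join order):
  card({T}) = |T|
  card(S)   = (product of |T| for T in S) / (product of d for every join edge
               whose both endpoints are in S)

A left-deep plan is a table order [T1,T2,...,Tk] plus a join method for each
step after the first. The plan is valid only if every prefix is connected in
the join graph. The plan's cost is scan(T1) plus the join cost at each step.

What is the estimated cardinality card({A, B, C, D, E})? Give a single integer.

28800

Tables in S: A(60), B(80), C(60), D(80), E(120)
Edges inside S: C-A(d=20), A-D(d=30), D-B(d=16), B-E(d=10)
numerator = 60 * 80 * 60 * 80 * 120 = 2764800000
denominator = 20 * 30 * 16 * 10 = 96000
card(S) = 2764800000 / 96000 = 28800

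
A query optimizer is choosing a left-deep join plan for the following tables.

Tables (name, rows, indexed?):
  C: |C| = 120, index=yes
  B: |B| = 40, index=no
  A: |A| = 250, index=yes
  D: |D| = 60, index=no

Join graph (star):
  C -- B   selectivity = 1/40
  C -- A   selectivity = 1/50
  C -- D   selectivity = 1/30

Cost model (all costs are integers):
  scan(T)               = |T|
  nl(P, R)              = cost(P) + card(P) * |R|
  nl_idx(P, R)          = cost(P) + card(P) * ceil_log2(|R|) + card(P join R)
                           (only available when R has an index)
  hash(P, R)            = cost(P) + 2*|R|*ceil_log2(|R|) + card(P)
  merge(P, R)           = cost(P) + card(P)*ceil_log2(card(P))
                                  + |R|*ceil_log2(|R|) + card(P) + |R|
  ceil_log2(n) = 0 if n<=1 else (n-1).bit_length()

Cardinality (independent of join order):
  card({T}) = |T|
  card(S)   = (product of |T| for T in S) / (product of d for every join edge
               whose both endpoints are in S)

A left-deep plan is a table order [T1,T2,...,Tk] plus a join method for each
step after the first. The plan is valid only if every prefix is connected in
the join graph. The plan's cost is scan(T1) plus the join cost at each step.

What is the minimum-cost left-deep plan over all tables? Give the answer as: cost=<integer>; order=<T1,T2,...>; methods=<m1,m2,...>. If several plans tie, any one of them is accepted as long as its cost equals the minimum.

Selinger DP (subsets sized 1..n):
  {C}: scan cost=120, card=120
  {B}: scan cost=40, card=40
  {A}: scan cost=250, card=250
  {D}: scan cost=60, card=60
  {BC}: card=120; try (C,nl_idx)→440, (B,hash)→720, (C,merge)→1280, (B,merge)→1360, (C,hash)→1760, (C,nl)→4840 …(+1); best=440 via (C,nl_idx)
  {AC}: card=600; try (A,nl_idx)→1680, (C,hash)→2180, (C,nl_idx)→2600, (A,merge)→3330, (C,merge)→3460, (A,hash)→4240 …(+2); best=1680 via (A,nl_idx)
  {CD}: card=240; try (C,nl_idx)→720, (D,hash)→960, (C,merge)→1440, (D,merge)→1500, (C,hash)→1800, (C,nl)→7260 …(+1); best=720 via (C,nl_idx)
  {ABC}: card=600; try (A,nl_idx)→2000, (B,hash)→2760, (A,merge)→3650, (A,hash)→4560, (B,merge)→8560, (B,nl)→25680 …(+1); best=2000 via (A,nl_idx)
  {BCD}: card=240; try (D,hash)→1280, (B,hash)→1440, (D,merge)→1820, (B,merge)→3160, (D,nl)→7640, (B,nl)→10320; best=1280 via (D,hash)
  {ACD}: card=1200; try (D,hash)→3000, (A,nl_idx)→3840, (A,hash)→4960, (A,merge)→5130, (D,merge)→8700, (D,nl)→37680 …(+1); best=3000 via (D,hash)
  {ABCD}: card=1200; try (D,hash)→3320, (A,nl_idx)→4400, (B,hash)→4680, (A,hash)→5520, (A,merge)→5690, (D,merge)→9020 …(+4); best=3320 via (D,hash)

cost=3320; order=B,C,A,D; methods=nl_idx,nl_idx,hash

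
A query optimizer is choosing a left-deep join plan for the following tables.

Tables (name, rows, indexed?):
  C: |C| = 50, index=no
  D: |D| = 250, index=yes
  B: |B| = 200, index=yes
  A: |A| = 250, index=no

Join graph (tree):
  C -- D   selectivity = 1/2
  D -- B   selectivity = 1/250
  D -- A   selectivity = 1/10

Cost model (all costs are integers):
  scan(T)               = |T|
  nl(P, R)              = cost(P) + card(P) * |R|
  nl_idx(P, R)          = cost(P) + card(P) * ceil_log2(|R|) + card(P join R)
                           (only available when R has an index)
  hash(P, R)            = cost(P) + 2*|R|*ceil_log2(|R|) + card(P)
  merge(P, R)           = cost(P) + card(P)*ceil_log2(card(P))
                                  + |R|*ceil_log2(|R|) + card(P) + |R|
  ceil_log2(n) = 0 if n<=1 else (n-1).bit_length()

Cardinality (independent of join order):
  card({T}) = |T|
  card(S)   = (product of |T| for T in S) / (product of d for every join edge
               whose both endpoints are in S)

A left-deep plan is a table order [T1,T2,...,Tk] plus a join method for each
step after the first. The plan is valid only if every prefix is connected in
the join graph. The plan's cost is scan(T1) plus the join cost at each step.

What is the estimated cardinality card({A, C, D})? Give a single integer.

Tables in S: A(250), C(50), D(250)
Edges inside S: C-D(d=2), D-A(d=10)
numerator = 250 * 50 * 250 = 3125000
denominator = 2 * 10 = 20
card(S) = 3125000 / 20 = 156250

156250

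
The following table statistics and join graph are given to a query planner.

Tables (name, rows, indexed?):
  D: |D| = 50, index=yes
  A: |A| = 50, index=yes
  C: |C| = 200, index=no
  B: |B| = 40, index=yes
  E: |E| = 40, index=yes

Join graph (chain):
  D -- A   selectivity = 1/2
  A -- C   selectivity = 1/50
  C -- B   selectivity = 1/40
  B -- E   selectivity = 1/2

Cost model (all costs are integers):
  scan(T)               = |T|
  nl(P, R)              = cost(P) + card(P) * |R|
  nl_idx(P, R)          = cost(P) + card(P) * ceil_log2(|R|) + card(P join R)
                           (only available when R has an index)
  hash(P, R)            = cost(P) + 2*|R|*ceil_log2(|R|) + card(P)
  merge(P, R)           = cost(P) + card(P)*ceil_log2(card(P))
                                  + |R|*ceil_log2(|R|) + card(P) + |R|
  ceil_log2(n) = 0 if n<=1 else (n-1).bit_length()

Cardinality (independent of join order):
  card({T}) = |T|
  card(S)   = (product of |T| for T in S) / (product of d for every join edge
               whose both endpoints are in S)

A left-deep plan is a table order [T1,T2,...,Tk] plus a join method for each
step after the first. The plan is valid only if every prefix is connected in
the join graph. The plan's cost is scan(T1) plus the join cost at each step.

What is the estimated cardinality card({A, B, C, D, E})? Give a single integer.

100000

Tables in S: A(50), B(40), C(200), D(50), E(40)
Edges inside S: D-A(d=2), A-C(d=50), C-B(d=40), B-E(d=2)
numerator = 50 * 40 * 200 * 50 * 40 = 800000000
denominator = 2 * 50 * 40 * 2 = 8000
card(S) = 800000000 / 8000 = 100000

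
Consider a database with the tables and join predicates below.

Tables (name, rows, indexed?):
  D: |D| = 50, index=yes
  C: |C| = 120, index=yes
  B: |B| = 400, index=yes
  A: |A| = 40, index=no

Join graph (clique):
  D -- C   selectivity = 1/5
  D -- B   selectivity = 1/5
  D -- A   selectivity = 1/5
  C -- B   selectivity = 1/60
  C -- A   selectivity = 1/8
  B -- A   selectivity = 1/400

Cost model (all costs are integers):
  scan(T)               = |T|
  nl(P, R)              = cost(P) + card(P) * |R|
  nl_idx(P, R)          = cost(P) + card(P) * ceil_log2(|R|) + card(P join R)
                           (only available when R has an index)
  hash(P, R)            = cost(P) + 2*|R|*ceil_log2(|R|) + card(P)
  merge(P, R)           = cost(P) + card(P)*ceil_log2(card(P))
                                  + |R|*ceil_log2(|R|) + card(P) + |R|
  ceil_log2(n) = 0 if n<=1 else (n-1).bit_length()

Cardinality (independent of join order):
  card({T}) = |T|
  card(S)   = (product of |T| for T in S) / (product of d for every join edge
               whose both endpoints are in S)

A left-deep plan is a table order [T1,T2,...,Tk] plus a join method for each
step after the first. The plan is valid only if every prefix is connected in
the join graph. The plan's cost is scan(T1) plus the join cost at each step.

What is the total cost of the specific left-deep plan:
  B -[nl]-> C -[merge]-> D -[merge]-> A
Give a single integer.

77030

step 1: scan B: cost=400, card=400
step 2: join C via nl
    card(P join C) = 400*120/(60) = 800
    cost = 400 + 400*120 = 48400
step 3: join D via merge
    card(P join D) = 800*50/(5*5) = 1600
    cost = 48400 + 800*10 + 50*6 + 800 + 50 = 57550
step 4: join A via merge
    card(P join A) = 1600*40/(5*8*400) = 4
    cost = 57550 + 1600*11 + 40*6 + 1600 + 40 = 77030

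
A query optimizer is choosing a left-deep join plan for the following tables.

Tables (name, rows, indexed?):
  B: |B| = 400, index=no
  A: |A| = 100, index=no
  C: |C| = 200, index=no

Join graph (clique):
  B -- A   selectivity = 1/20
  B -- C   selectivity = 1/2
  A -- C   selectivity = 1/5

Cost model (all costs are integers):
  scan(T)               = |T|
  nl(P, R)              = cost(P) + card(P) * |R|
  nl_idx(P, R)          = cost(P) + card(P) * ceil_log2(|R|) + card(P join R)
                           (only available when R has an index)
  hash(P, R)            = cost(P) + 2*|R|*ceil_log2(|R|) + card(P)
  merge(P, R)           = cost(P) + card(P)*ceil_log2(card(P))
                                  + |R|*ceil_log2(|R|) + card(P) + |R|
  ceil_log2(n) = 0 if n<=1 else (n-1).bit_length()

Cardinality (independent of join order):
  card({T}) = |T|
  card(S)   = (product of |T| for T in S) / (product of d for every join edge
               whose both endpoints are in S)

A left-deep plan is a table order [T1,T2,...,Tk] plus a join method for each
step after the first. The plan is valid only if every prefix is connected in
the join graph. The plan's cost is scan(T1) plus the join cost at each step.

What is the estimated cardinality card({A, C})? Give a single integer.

Tables in S: A(100), C(200)
Edges inside S: A-C(d=5)
numerator = 100 * 200 = 20000
denominator = 5 = 5
card(S) = 20000 / 5 = 4000

4000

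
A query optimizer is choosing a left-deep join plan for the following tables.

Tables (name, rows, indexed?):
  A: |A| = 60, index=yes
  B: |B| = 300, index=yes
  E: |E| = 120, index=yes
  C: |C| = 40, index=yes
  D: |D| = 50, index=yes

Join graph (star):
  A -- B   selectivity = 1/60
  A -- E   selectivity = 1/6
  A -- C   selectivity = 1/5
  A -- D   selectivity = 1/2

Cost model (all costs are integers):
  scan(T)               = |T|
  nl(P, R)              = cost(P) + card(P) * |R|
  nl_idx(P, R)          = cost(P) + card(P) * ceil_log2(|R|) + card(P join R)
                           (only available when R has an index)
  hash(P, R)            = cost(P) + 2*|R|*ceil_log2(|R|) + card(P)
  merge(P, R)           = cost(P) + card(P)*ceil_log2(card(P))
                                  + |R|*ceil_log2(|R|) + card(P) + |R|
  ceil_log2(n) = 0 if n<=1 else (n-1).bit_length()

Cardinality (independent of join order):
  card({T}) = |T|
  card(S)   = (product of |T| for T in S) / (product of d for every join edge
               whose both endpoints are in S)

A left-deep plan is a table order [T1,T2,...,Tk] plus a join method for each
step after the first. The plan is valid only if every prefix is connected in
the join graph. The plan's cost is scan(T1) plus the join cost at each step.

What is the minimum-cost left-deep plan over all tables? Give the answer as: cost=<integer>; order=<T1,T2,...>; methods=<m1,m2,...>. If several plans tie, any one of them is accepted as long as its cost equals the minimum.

cost=54360; order=A,B,C,E,D; methods=nl_idx,hash,hash,hash

Selinger DP (subsets sized 1..n):
  {A}: scan cost=60, card=60
  {B}: scan cost=300, card=300
  {E}: scan cost=120, card=120
  {C}: scan cost=40, card=40
  {D}: scan cost=50, card=50
  {AB}: card=300; try (B,nl_idx)→900, (A,hash)→1320, (A,nl_idx)→2400, (B,merge)→3480, (A,merge)→3720, (B,hash)→5520 …(+2); best=900 via (B,nl_idx)
  {AE}: card=1200; try (A,hash)→960, (E,merge)→1440, (A,merge)→1500, (E,nl_idx)→1680, (E,hash)→1800, (A,nl_idx)→2040 …(+2); best=960 via (A,hash)
  {AC}: card=480; try (C,hash)→600, (A,merge)→740, (C,merge)→760, (A,nl_idx)→760, (A,hash)→800, (C,nl_idx)→900 …(+2); best=600 via (C,hash)
  {AD}: card=1500; try (D,hash)→720, (A,hash)→820, (A,merge)→820, (D,merge)→830, (A,nl_idx)→1850, (D,nl_idx)→1920 …(+2); best=720 via (D,hash)
  {ABE}: card=6000; try (E,hash)→2880, (E,merge)→4860, (B,hash)→7560, (E,nl_idx)→9000, (B,nl_idx)→17760, (B,merge)→18360 …(+2); best=2880 via (E,hash)
  {ABC}: card=2400; try (C,hash)→1680, (C,merge)→4180, (C,nl_idx)→5100, (B,hash)→6480, (B,nl_idx)→7320, (B,merge)→8400 …(+2); best=1680 via (C,hash)
  {ABD}: card=7500; try (D,hash)→1800, (D,merge)→4250, (B,hash)→7620, (D,nl_idx)→10200, (D,nl)→15900, (B,merge)→21720 …(+2); best=1800 via (D,hash)
  {ACE}: card=9600; try (C,hash)→2640, (E,hash)→2760, (E,merge)→6360, (E,nl_idx)→13560, (C,merge)→15640, (C,nl_idx)→17760 …(+2); best=2640 via (C,hash)
  {ADE}: card=30000; try (D,hash)→2760, (E,hash)→3900, (D,merge)→15710, (E,merge)→19680, (D,nl_idx)→38160, (E,nl_idx)→41220 …(+2); best=2760 via (D,hash)
  {ACD}: card=12000; try (D,hash)→1680, (C,hash)→2700, (D,merge)→5750, (D,nl_idx)→15480, (C,merge)→19000, (C,nl_idx)→21720 …(+2); best=1680 via (D,hash)
  {ABCE}: card=48000; try (E,hash)→5760, (C,hash)→9360, (B,hash)→17640, (E,merge)→33840, (E,nl_idx)→66480, (C,nl_idx)→86880 …(+6); best=5760 via (E,hash)
  {ABDE}: card=150000; try (D,hash)→9480, (E,hash)→10980, (B,hash)→38160, (D,merge)→87230, (E,merge)→107760, (D,nl_idx)→188880 …(+6); best=9480 via (D,hash)
  {ABCD}: card=60000; try (D,hash)→4680, (C,hash)→9780, (B,hash)→19080, (D,merge)→33230, (D,nl_idx)→76080, (C,nl_idx)→106800 …(+6); best=4680 via (D,hash)
  {ACDE}: card=240000; try (D,hash)→12840, (E,hash)→15360, (C,hash)→33240, (D,merge)→146990, (E,merge)→182640, (D,nl_idx)→300240 …(+6); best=12840 via (D,hash)
  {ABCDE}: card=1200000; try (D,hash)→54360, (E,hash)→66360, (C,hash)→159960, (B,hash)→258240, (D,merge)→822110, (E,merge)→1025640 …(+10); best=54360 via (D,hash)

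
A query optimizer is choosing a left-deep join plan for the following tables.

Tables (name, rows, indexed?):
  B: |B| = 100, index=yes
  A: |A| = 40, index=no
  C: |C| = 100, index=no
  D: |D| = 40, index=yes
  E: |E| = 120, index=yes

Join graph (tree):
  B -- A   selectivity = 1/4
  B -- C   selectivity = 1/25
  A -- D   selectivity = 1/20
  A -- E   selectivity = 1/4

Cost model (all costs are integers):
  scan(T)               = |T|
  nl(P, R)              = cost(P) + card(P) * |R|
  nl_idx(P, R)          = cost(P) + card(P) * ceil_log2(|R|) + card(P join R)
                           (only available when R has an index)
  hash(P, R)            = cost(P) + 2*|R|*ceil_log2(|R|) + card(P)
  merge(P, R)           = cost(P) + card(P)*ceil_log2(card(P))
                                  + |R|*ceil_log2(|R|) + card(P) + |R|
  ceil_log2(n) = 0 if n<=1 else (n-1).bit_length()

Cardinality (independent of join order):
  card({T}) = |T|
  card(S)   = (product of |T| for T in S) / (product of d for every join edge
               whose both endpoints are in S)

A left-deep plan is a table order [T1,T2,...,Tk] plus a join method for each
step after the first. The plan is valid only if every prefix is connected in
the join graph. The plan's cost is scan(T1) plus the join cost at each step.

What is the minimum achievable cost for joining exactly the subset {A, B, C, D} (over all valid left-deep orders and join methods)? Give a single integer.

5200

Selinger DP over subsets of {A,B,C,D}:
  {B}: scan cost=100, card=100
  {A}: scan cost=40, card=40
  {C}: scan cost=100, card=100
  {D}: scan cost=40, card=40
  {AB}: card=1000; try (A,hash)→680, (B,merge)→1120, (A,merge)→1180, (B,nl_idx)→1320, (B,hash)→1480, (B,nl)→4040 …(+1); best=680 via (A,hash)
  {BC}: card=400; try (B,nl_idx)→1200, (C,hash)→1600, (B,hash)→1600, (C,merge)→1700, (B,merge)→1700, (C,nl)→10100 …(+1); best=1200 via (B,nl_idx)
  {AD}: card=80; try (D,nl_idx)→360, (D,hash)→560, (A,hash)→560, (D,merge)→600, (A,merge)→600, (D,nl)→1640 …(+1); best=360 via (D,nl_idx)
  {ABC}: card=4000; try (A,hash)→2080, (C,hash)→3080, (A,merge)→5480, (C,merge)→12480, (A,nl)→17200, (C,nl)→100680; best=2080 via (A,hash)
  {ABD}: card=2000; try (B,merge)→1800, (B,hash)→1840, (D,hash)→2160, (B,nl_idx)→2920, (B,nl)→8360, (D,nl_idx)→8680 …(+2); best=1800 via (B,merge)
  {ABCD}: card=8000; try (C,hash)→5200, (D,hash)→6560, (C,merge)→26600, (D,nl_idx)→34080, (D,merge)→54360, (D,nl)→162080 …(+1); best=5200 via (C,hash)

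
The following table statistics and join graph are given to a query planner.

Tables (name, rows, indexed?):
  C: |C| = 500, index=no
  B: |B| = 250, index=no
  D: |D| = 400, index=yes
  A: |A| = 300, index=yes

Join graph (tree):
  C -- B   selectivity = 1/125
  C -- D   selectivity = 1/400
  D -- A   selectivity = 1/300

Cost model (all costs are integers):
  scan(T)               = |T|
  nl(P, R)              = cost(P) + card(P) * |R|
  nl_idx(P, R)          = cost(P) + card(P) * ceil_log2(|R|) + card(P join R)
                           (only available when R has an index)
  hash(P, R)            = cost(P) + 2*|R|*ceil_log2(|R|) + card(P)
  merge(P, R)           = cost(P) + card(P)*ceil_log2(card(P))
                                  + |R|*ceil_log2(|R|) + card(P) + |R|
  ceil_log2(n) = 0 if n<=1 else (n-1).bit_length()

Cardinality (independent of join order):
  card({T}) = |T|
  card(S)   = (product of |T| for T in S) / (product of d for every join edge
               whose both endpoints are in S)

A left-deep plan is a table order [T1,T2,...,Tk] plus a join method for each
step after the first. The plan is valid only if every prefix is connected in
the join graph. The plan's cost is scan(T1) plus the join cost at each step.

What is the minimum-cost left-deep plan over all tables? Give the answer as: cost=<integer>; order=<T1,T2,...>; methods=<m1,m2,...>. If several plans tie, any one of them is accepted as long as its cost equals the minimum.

Selinger DP (subsets sized 1..n):
  {C}: scan cost=500, card=500
  {B}: scan cost=250, card=250
  {D}: scan cost=400, card=400
  {A}: scan cost=300, card=300
  {BC}: card=1000; try (B,hash)→5000, (C,merge)→7500, (B,merge)→7750, (C,hash)→9500, (C,nl)→125250, (B,nl)→125500; best=5000 via (B,hash)
  {CD}: card=500; try (D,nl_idx)→5500, (D,hash)→8200, (C,merge)→9400, (D,merge)→9500, (C,hash)→9800, (C,nl)→200400 …(+1); best=5500 via (D,nl_idx)
  {AD}: card=400; try (D,nl_idx)→3400, (A,nl_idx)→4400, (A,hash)→6200, (D,merge)→7300, (A,merge)→7400, (D,hash)→7800 …(+2); best=3400 via (D,nl_idx)
  {BCD}: card=1000; try (B,hash)→10000, (B,merge)→12750, (D,hash)→13200, (D,nl_idx)→15000, (D,merge)→20000, (B,nl)→130500 …(+1); best=10000 via (B,hash)
  {ACD}: card=500; try (A,nl_idx)→10500, (A,hash)→11400, (C,merge)→12400, (C,hash)→12800, (A,merge)→13500, (A,nl)→155500 …(+1); best=10500 via (A,nl_idx)
  {ABCD}: card=1000; try (B,hash)→15000, (A,hash)→16400, (B,merge)→17750, (A,nl_idx)→20000, (A,merge)→24000, (B,nl)→135500 …(+1); best=15000 via (B,hash)

cost=15000; order=C,D,A,B; methods=nl_idx,nl_idx,hash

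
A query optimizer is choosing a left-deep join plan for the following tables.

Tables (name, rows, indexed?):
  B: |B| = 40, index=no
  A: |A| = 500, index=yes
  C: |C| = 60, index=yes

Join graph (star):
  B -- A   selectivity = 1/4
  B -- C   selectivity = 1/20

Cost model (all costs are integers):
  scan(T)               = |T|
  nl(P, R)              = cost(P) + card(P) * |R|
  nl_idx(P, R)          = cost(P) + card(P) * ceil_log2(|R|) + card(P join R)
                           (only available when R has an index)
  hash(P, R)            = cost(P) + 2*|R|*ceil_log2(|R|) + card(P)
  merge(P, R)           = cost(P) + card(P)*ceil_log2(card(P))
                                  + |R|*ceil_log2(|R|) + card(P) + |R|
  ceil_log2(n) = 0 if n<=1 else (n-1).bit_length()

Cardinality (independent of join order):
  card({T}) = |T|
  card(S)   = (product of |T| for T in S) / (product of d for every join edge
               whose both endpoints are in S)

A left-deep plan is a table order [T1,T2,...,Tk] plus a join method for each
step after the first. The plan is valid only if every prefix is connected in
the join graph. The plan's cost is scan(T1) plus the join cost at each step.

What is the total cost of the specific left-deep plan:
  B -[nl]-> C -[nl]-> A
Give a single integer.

step 1: scan B: cost=40, card=40
step 2: join C via nl
    card(P join C) = 40*60/(20) = 120
    cost = 40 + 40*60 = 2440
step 3: join A via nl
    card(P join A) = 120*500/(4) = 15000
    cost = 2440 + 120*500 = 62440

62440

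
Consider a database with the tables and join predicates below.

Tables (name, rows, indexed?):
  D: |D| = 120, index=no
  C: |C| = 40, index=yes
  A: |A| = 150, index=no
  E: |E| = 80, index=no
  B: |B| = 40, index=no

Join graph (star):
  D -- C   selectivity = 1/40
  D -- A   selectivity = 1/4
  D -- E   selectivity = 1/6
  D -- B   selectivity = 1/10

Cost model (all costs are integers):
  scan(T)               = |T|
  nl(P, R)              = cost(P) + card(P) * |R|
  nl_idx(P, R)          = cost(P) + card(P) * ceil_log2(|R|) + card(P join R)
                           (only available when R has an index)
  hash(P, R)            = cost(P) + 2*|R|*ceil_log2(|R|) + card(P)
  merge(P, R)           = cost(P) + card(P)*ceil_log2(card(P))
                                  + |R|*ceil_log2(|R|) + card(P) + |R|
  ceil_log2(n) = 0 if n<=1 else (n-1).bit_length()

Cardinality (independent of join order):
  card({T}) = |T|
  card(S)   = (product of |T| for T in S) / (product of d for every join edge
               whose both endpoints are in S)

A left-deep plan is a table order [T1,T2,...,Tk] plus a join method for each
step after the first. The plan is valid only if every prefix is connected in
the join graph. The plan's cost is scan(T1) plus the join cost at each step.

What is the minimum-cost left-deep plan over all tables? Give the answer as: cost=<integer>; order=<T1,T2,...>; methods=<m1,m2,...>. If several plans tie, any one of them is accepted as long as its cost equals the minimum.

Selinger DP (subsets sized 1..n):
  {D}: scan cost=120, card=120
  {C}: scan cost=40, card=40
  {A}: scan cost=150, card=150
  {E}: scan cost=80, card=80
  {B}: scan cost=40, card=40
  {CD}: card=120; try (C,hash)→720, (C,nl_idx)→960, (D,merge)→1280, (C,merge)→1360, (D,hash)→1760, (D,nl)→4840 …(+1); best=720 via (C,hash)
  {AD}: card=4500; try (D,hash)→1980, (A,merge)→2430, (D,merge)→2460, (A,hash)→2640, (A,nl)→18120, (D,nl)→18150; best=1980 via (D,hash)
  {DE}: card=1600; try (E,hash)→1360, (D,merge)→1680, (E,merge)→1720, (D,hash)→1840, (D,nl)→9680, (E,nl)→9720; best=1360 via (E,hash)
  {BD}: card=480; try (B,hash)→720, (D,merge)→1280, (B,merge)→1360, (D,hash)→1760, (D,nl)→4840, (B,nl)→4920; best=720 via (B,hash)
  {ACD}: card=4500; try (A,merge)→3030, (A,hash)→3240, (C,hash)→6960, (A,nl)→18720, (C,nl_idx)→33480, (C,merge)→65260 …(+1); best=3030 via (A,merge)
  {CDE}: card=1600; try (E,hash)→1960, (E,merge)→2320, (C,hash)→3440, (E,nl)→10320, (C,nl_idx)→12560, (C,merge)→20840 …(+1); best=1960 via (E,hash)
  {BCD}: card=480; try (B,hash)→1320, (C,hash)→1680, (B,merge)→1960, (C,nl_idx)→4080, (B,nl)→5520, (C,merge)→5800 …(+1); best=1320 via (B,hash)
  {ADE}: card=60000; try (A,hash)→5360, (E,hash)→7600, (A,merge)→21910, (E,merge)→65620, (A,nl)→241360, (E,nl)→361980; best=5360 via (A,hash)
  {ABD}: card=18000; try (A,hash)→3600, (A,merge)→6870, (B,hash)→6960, (B,merge)→65260, (A,nl)→72720, (B,nl)→181980; best=3600 via (A,hash)
  {BDE}: card=6400; try (E,hash)→2320, (B,hash)→3440, (E,merge)→6160, (B,merge)→20840, (E,nl)→39120, (B,nl)→65360; best=2320 via (E,hash)
  {ACDE}: card=60000; try (A,hash)→5960, (E,hash)→8650, (A,merge)→22510, (C,hash)→65840, (E,merge)→66670, (A,nl)→241960 …(+4); best=5960 via (A,hash)
  {ABCD}: card=18000; try (A,hash)→4200, (A,merge)→7470, (B,hash)→8010, (C,hash)→22080, (B,merge)→66310, (A,nl)→73320 …(+4); best=4200 via (A,hash)
  {BCDE}: card=6400; try (E,hash)→2920, (B,hash)→4040, (E,merge)→6760, (C,hash)→9200, (B,merge)→21440, (E,nl)→39720 …(+4); best=2920 via (E,hash)
  {ABDE}: card=240000; try (A,hash)→11120, (E,hash)→22720, (B,hash)→65840, (A,merge)→93270, (E,merge)→292240, (A,nl)→962320 …(+3); best=11120 via (A,hash)
  {ABCDE}: card=240000; try (A,hash)→11720, (E,hash)→23320, (B,hash)→66440, (A,merge)→93870, (C,hash)→251600, (E,merge)→292840 …(+7); best=11720 via (A,hash)

cost=11720; order=D,C,B,E,A; methods=hash,hash,hash,hash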